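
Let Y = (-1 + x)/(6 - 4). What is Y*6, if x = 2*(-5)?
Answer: -33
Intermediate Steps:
x = -10
Y = -11/2 (Y = (-1 - 10)/(6 - 4) = -11/2 ≈ -5.5000)
Y*6 = -11/2*6 = -33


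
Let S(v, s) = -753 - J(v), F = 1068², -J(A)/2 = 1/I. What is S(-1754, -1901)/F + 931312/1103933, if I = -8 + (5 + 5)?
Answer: 66340416317/78698279637 ≈ 0.84297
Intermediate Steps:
I = 2 (I = -8 + 10 = 2)
J(A) = -1 (J(A) = -2/2 = -2*½ = -1)
F = 1140624
S(v, s) = -752 (S(v, s) = -753 - 1*(-1) = -753 + 1 = -752)
S(-1754, -1901)/F + 931312/1103933 = -752/1140624 + 931312/1103933 = -752*1/1140624 + 931312*(1/1103933) = -47/71289 + 931312/1103933 = 66340416317/78698279637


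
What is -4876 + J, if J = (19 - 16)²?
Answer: -4867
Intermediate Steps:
J = 9 (J = 3² = 9)
-4876 + J = -4876 + 9 = -4867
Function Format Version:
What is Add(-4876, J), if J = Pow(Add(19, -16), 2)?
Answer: -4867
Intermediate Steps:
J = 9 (J = Pow(3, 2) = 9)
Add(-4876, J) = Add(-4876, 9) = -4867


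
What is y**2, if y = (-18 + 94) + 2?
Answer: 6084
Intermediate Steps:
y = 78 (y = 76 + 2 = 78)
y**2 = 78**2 = 6084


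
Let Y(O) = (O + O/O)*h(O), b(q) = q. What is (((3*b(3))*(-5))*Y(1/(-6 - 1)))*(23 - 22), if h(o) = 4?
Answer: -1080/7 ≈ -154.29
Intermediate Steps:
Y(O) = 4 + 4*O (Y(O) = (O + O/O)*4 = (O + 1)*4 = (1 + O)*4 = 4 + 4*O)
(((3*b(3))*(-5))*Y(1/(-6 - 1)))*(23 - 22) = (((3*3)*(-5))*(4 + 4/(-6 - 1)))*(23 - 22) = ((9*(-5))*(4 + 4/(-7)))*1 = -45*(4 + 4*(-⅐))*1 = -45*(4 - 4/7)*1 = -45*24/7*1 = -1080/7*1 = -1080/7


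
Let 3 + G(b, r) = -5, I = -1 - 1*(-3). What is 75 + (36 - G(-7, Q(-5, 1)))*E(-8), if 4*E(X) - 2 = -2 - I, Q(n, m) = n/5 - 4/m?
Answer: 53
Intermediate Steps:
Q(n, m) = -4/m + n/5 (Q(n, m) = n*(1/5) - 4/m = n/5 - 4/m = -4/m + n/5)
I = 2 (I = -1 + 3 = 2)
G(b, r) = -8 (G(b, r) = -3 - 5 = -8)
E(X) = -1/2 (E(X) = 1/2 + (-2 - 1*2)/4 = 1/2 + (-2 - 2)/4 = 1/2 + (1/4)*(-4) = 1/2 - 1 = -1/2)
75 + (36 - G(-7, Q(-5, 1)))*E(-8) = 75 + (36 - 1*(-8))*(-1/2) = 75 + (36 + 8)*(-1/2) = 75 + 44*(-1/2) = 75 - 22 = 53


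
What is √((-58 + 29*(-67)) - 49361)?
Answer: I*√51362 ≈ 226.63*I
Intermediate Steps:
√((-58 + 29*(-67)) - 49361) = √((-58 - 1943) - 49361) = √(-2001 - 49361) = √(-51362) = I*√51362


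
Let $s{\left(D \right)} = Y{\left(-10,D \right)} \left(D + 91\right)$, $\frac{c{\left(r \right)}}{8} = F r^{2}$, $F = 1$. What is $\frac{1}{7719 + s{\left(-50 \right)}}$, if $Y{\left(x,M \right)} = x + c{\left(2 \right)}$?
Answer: $\frac{1}{8621} \approx 0.000116$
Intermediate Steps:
$c{\left(r \right)} = 8 r^{2}$ ($c{\left(r \right)} = 8 \cdot 1 r^{2} = 8 r^{2}$)
$Y{\left(x,M \right)} = 32 + x$ ($Y{\left(x,M \right)} = x + 8 \cdot 2^{2} = x + 8 \cdot 4 = x + 32 = 32 + x$)
$s{\left(D \right)} = 2002 + 22 D$ ($s{\left(D \right)} = \left(32 - 10\right) \left(D + 91\right) = 22 \left(91 + D\right) = 2002 + 22 D$)
$\frac{1}{7719 + s{\left(-50 \right)}} = \frac{1}{7719 + \left(2002 + 22 \left(-50\right)\right)} = \frac{1}{7719 + \left(2002 - 1100\right)} = \frac{1}{7719 + 902} = \frac{1}{8621}$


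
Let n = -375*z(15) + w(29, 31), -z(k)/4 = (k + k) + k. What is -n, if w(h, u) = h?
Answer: -67529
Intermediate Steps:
z(k) = -12*k (z(k) = -4*((k + k) + k) = -4*(2*k + k) = -12*k)
n = 67529 (n = -(-4500)*15 + 29 = -375*(-180) + 29 = 67500 + 29 = 67529)
-n = -1*67529 = -67529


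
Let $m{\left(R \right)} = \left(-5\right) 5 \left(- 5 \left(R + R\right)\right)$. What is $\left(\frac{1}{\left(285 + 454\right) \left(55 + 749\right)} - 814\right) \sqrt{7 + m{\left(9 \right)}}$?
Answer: $- \frac{483642983 \sqrt{2257}}{594156} \approx -38671.0$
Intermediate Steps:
$m{\left(R \right)} = 250 R$ ($m{\left(R \right)} = - 25 \left(- 5 \cdot 2 R\right) = - 25 \left(- 10 R\right) = 250 R$)
$\left(\frac{1}{\left(285 + 454\right) \left(55 + 749\right)} - 814\right) \sqrt{7 + m{\left(9 \right)}} = \left(\frac{1}{\left(285 + 454\right) \left(55 + 749\right)} - 814\right) \sqrt{7 + 250 \cdot 9} = \left(\frac{1}{739 \cdot 804} - 814\right) \sqrt{7 + 2250} = \left(\frac{1}{594156} - 814\right) \sqrt{2257} = - \frac{483642983 \sqrt{2257}}{594156}$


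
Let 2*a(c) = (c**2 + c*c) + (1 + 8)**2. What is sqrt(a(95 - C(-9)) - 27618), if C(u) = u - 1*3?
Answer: I*sqrt(64514)/2 ≈ 127.0*I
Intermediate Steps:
C(u) = -3 + u (C(u) = u - 3 = -3 + u)
a(c) = 81/2 + c**2 (a(c) = ((c**2 + c*c) + (1 + 8)**2)/2 = ((c**2 + c**2) + 9**2)/2 = (2*c**2 + 81)/2 = (81 + 2*c**2)/2 = 81/2 + c**2)
sqrt(a(95 - C(-9)) - 27618) = sqrt((81/2 + (95 - (-3 - 9))**2) - 27618) = sqrt((81/2 + (95 - 1*(-12))**2) - 27618) = sqrt((81/2 + (95 + 12)**2) - 27618) = sqrt((81/2 + 107**2) - 27618) = sqrt((81/2 + 11449) - 27618) = sqrt(22979/2 - 27618) = sqrt(-32257/2) = I*sqrt(64514)/2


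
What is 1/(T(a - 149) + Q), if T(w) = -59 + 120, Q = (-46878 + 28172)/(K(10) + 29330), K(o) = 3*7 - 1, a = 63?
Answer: 14675/885822 ≈ 0.016567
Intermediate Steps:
K(o) = 20 (K(o) = 21 - 1 = 20)
Q = -9353/14675 (Q = (-46878 + 28172)/(20 + 29330) = -18706/29350 = -18706*1/29350 = -9353/14675 ≈ -0.63734)
T(w) = 61
1/(T(a - 149) + Q) = 1/(61 - 9353/14675) = 1/(885822/14675) = 14675/885822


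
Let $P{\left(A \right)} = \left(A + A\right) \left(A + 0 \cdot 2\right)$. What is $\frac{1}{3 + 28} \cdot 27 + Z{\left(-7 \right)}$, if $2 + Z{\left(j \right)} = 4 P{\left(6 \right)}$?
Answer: $\frac{8893}{31} \approx 286.87$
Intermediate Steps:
$P{\left(A \right)} = 2 A^{2}$ ($P{\left(A \right)} = 2 A \left(A + 0\right) = 2 A A = 2 A^{2}$)
$Z{\left(j \right)} = 286$ ($Z{\left(j \right)} = -2 + 4 \cdot 2 \cdot 6^{2} = -2 + 4 \cdot 2 \cdot 36 = -2 + 4 \cdot 72 = -2 + 288 = 286$)
$\frac{1}{3 + 28} \cdot 27 + Z{\left(-7 \right)} = \frac{1}{3 + 28} \cdot 27 + 286 = \frac{1}{31} \cdot 27 + 286 = \frac{27}{31} + 286 = \frac{8893}{31}$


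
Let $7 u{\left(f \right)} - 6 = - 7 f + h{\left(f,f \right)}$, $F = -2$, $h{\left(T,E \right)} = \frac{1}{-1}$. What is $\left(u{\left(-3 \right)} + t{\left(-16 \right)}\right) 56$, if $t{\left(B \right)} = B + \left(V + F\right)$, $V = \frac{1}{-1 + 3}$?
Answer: $-772$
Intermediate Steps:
$h{\left(T,E \right)} = -1$
$V = \frac{1}{2} \approx 0.5$
$u{\left(f \right)} = \frac{5}{7} - f$ ($u{\left(f \right)} = \frac{6}{7} + \frac{- 7 f - 1}{7} = \frac{6}{7} + \frac{-1 - 7 f}{7} = \frac{6}{7} - \left(\frac{1}{7} + f\right) = \frac{5}{7} - f$)
$t{\left(B \right)} = - \frac{3}{2} + B$ ($t{\left(B \right)} = B + \left(\frac{1}{2} - 2\right) = B - \frac{3}{2} = - \frac{3}{2} + B$)
$\left(u{\left(-3 \right)} + t{\left(-16 \right)}\right) 56 = \left(\left(\frac{5}{7} - -3\right) - \frac{35}{2}\right) 56 = \left(\left(\frac{5}{7} + 3\right) - \frac{35}{2}\right) 56 = \left(\frac{26}{7} - \frac{35}{2}\right) 56 = \left(- \frac{193}{14}\right) 56 = -772$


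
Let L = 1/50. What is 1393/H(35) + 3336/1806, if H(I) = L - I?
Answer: -19992206/526449 ≈ -37.976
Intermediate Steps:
L = 1/50 ≈ 0.020000
H(I) = 1/50 - I
1393/H(35) + 3336/1806 = 1393/(1/50 - 1*35) + 3336/1806 = 1393/(1/50 - 35) + 3336*(1/1806) = 1393/(-1749/50) + 556/301 = 1393*(-50/1749) + 556/301 = -69650/1749 + 556/301 = -19992206/526449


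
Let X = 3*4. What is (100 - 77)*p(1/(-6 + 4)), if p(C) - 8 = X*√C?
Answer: 184 + 138*I*√2 ≈ 184.0 + 195.16*I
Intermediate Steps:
X = 12
p(C) = 8 + 12*√C
(100 - 77)*p(1/(-6 + 4)) = (100 - 77)*(8 + 12*√(1/(-6 + 4))) = 23*(8 + 12*√(1/(-2))) = 23*(8 + 12*√(-½)) = 23*(8 + 12*(I*√2/2)) = 23*(8 + 6*I*√2) = 184 + 138*I*√2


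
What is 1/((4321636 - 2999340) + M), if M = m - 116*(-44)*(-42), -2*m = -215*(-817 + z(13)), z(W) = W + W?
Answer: 2/2045791 ≈ 9.7762e-7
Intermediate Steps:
z(W) = 2*W
m = -170065/2 (m = -(-215)*(-817 + 2*13)/2 = -(-215)*(-817 + 26)/2 = -(-215)*(-791)/2 = -1/2*170065 = -170065/2 ≈ -85033.)
M = -598801/2 (M = -170065/2 - 116*(-44)*(-42) = -170065/2 + 5104*(-42) = -170065/2 - 214368 = -598801/2 ≈ -2.9940e+5)
1/((4321636 - 2999340) + M) = 1/((4321636 - 2999340) - 598801/2) = 1/(1322296 - 598801/2) = 1/(2045791/2) = 2/2045791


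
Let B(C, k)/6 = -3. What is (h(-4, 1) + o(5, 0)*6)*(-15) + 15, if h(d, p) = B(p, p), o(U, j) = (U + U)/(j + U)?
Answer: 105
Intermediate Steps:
B(C, k) = -18 (B(C, k) = 6*(-3) = -18)
o(U, j) = 2*U/(U + j) (o(U, j) = (2*U)/(U + j) = 2*U/(U + j))
h(d, p) = -18
(h(-4, 1) + o(5, 0)*6)*(-15) + 15 = (-18 + (2*5/(5 + 0))*6)*(-15) + 15 = (-18 + (2*5/5)*6)*(-15) + 15 = (-18 + (2*5*(1/5))*6)*(-15) + 15 = (-18 + 2*6)*(-15) + 15 = (-18 + 12)*(-15) + 15 = -6*(-15) + 15 = 90 + 15 = 105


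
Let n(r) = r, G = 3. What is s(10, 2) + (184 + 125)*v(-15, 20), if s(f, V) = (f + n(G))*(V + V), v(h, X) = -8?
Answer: -2420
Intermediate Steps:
s(f, V) = 2*V*(3 + f) (s(f, V) = (f + 3)*(V + V) = (3 + f)*(2*V) = 2*V*(3 + f))
s(10, 2) + (184 + 125)*v(-15, 20) = 2*2*(3 + 10) + (184 + 125)*(-8) = 2*2*13 + 309*(-8) = 52 - 2472 = -2420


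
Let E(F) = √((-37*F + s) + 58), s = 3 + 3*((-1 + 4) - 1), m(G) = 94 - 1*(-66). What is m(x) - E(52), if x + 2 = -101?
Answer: 160 - I*√1857 ≈ 160.0 - 43.093*I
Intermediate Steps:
x = -103 (x = -2 - 101 = -103)
m(G) = 160 (m(G) = 94 + 66 = 160)
s = 9 (s = 3 + 3*(3 - 1) = 3 + 3*2 = 3 + 6 = 9)
E(F) = √(67 - 37*F) (E(F) = √((-37*F + 9) + 58) = √((9 - 37*F) + 58) = √(67 - 37*F))
m(x) - E(52) = 160 - √(67 - 37*52) = 160 - √(67 - 1924) = 160 - √(-1857) = 160 - I*√1857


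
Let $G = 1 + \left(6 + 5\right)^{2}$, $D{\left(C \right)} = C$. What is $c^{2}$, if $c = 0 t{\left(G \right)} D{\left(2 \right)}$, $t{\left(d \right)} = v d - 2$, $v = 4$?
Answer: $0$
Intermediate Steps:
$G = 122$ ($G = 1 + 11^{2} = 1 + 121 = 122$)
$t{\left(d \right)} = -2 + 4 d$ ($t{\left(d \right)} = 4 d - 2 = -2 + 4 d$)
$c = 0$ ($c = 0 \left(-2 + 4 \cdot 122\right) 2 = 0 \left(-2 + 488\right) 2 = 0 \cdot 486 \cdot 2 = 0 \cdot 2 = 0$)
$c^{2} = 0^{2} = 0$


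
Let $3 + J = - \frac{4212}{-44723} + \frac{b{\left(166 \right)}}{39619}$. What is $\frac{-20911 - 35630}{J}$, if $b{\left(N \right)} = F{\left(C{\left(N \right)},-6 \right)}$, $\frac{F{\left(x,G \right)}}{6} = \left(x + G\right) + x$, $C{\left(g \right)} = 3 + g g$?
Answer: $- \frac{33394632480839}{3213292491} \approx -10393.0$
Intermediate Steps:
$C{\left(g \right)} = 3 + g^{2}$
$F{\left(x,G \right)} = 6 G + 12 x$ ($F{\left(x,G \right)} = 6 \left(\left(x + G\right) + x\right) = 6 \left(\left(G + x\right) + x\right) = 6 \left(G + 2 x\right) = 6 G + 12 x$)
$b{\left(N \right)} = 12 N^{2}$ ($b{\left(N \right)} = 6 \left(-6\right) + 12 \left(3 + N^{2}\right) = -36 + \left(36 + 12 N^{2}\right) = 12 N^{2}$)
$J = \frac{9639877473}{1771880537}$ ($J = -3 - \left(- \frac{4212}{44723} - \frac{12 \cdot 166^{2}}{39619}\right) = -3 - \left(- \frac{4212}{44723} - 12 \cdot 27556 \cdot \frac{1}{39619}\right) = -3 + \left(\frac{4212}{44723} + 330672 \cdot \frac{1}{39619}\right) = -3 + \left(\frac{4212}{44723} + \frac{330672}{39619}\right) = -3 + \frac{14955519084}{1771880537} = \frac{9639877473}{1771880537} \approx 5.4405$)
$\frac{-20911 - 35630}{J} = \frac{-20911 - 35630}{\frac{9639877473}{1771880537}} = \left(-56541\right) \frac{1771880537}{9639877473} = - \frac{33394632480839}{3213292491}$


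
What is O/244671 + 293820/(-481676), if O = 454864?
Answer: 623762029/499373511 ≈ 1.2491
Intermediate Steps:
O/244671 + 293820/(-481676) = 454864/244671 + 293820/(-481676) = 454864*(1/244671) + 293820*(-1/481676) = 454864/244671 - 1245/2041 = 623762029/499373511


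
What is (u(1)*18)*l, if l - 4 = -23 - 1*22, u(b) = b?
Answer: -738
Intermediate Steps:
l = -41 (l = 4 + (-23 - 1*22) = 4 + (-23 - 22) = 4 - 45 = -41)
(u(1)*18)*l = (1*18)*(-41) = 18*(-41) = -738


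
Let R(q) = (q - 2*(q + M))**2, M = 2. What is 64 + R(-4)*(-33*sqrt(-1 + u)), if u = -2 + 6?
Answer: 64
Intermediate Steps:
u = 4
R(q) = (-4 - q)**2 (R(q) = (q - 2*(q + 2))**2 = (q - 2*(2 + q))**2 = (q + (-4 - 2*q))**2 = (-4 - q)**2)
64 + R(-4)*(-33*sqrt(-1 + u)) = 64 + (4 - 4)**2*(-33*sqrt(-1 + 4)) = 64 + 0**2*(-33*sqrt(3)) = 64 + 0*(-33*sqrt(3)) = 64 + 0 = 64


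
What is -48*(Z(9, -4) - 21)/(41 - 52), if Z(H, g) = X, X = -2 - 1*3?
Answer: -1248/11 ≈ -113.45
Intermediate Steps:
X = -5 (X = -2 - 3 = -5)
Z(H, g) = -5
-48*(Z(9, -4) - 21)/(41 - 52) = -48*(-5 - 21)/(41 - 52) = -(-1248)/(-11) = -(-1248)*(-1)/11 = -48*26/11 = -1248/11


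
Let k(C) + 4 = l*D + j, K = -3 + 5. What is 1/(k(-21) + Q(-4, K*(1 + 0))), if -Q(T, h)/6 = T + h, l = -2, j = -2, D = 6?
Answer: -⅙ ≈ -0.16667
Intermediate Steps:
K = 2
k(C) = -18 (k(C) = -4 + (-2*6 - 2) = -4 + (-12 - 2) = -4 - 14 = -18)
Q(T, h) = -6*T - 6*h (Q(T, h) = -6*(T + h) = -6*T - 6*h)
1/(k(-21) + Q(-4, K*(1 + 0))) = 1/(-18 + (-6*(-4) - 12*(1 + 0))) = 1/(-18 + (24 - 12)) = 1/(-18 + 12) = 1/(-6) = -⅙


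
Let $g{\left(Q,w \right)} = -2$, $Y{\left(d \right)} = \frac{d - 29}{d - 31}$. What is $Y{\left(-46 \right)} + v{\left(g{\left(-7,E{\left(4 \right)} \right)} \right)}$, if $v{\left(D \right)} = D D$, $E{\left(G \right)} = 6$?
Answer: $\frac{383}{77} \approx 4.974$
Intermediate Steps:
$Y{\left(d \right)} = \frac{-29 + d}{-31 + d}$
$v{\left(D \right)} = D^{2}$
$Y{\left(-46 \right)} + v{\left(g{\left(-7,E{\left(4 \right)} \right)} \right)} = \frac{-29 - 46}{-31 - 46} + \left(-2\right)^{2} = \frac{1}{-77} \left(-75\right) + 4 = \left(- \frac{1}{77}\right) \left(-75\right) + 4 = \frac{75}{77} + 4 = \frac{383}{77}$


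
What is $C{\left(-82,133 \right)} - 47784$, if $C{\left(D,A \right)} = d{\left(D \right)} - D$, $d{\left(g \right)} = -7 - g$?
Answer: $-47627$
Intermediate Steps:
$C{\left(D,A \right)} = -7 - 2 D$ ($C{\left(D,A \right)} = \left(-7 - D\right) - D = -7 - 2 D$)
$C{\left(-82,133 \right)} - 47784 = \left(-7 - -164\right) - 47784 = \left(-7 + 164\right) - 47784 = 157 - 47784 = -47627$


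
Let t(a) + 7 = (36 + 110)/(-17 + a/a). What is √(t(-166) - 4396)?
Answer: I*√70594/4 ≈ 66.424*I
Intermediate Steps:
t(a) = -129/8 (t(a) = -7 + (36 + 110)/(-17 + a/a) = -7 + 146/(-17 + 1) = -7 + 146/(-16) = -7 + 146*(-1/16) = -7 - 73/8 = -129/8)
√(t(-166) - 4396) = √(-129/8 - 4396) = √(-35297/8) = I*√70594/4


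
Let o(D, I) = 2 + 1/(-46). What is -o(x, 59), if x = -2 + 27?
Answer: -91/46 ≈ -1.9783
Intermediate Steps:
x = 25
o(D, I) = 91/46 (o(D, I) = 2 - 1/46 = 91/46)
-o(x, 59) = -1*91/46 = -91/46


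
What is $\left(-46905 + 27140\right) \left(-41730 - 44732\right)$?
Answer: $1708921430$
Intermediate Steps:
$\left(-46905 + 27140\right) \left(-41730 - 44732\right) = \left(-19765\right) \left(-86462\right) = 1708921430$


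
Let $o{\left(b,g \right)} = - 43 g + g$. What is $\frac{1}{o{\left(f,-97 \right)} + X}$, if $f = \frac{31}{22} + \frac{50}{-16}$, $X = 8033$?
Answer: $\frac{1}{12107} \approx 8.2597 \cdot 10^{-5}$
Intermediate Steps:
$f = - \frac{151}{88}$ ($f = 31 \cdot \frac{1}{22} + 50 \left(- \frac{1}{16}\right) = \frac{31}{22} - \frac{25}{8} = - \frac{151}{88} \approx -1.7159$)
$o{\left(b,g \right)} = - 42 g$
$\frac{1}{o{\left(f,-97 \right)} + X} = \frac{1}{\left(-42\right) \left(-97\right) + 8033} = \frac{1}{4074 + 8033} = \frac{1}{12107}$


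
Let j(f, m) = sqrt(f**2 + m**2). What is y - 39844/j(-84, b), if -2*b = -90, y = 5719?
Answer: 5719 - 39844*sqrt(1009)/3027 ≈ 5300.9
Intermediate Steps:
b = 45 (b = -1/2*(-90) = 45)
y - 39844/j(-84, b) = 5719 - 39844/sqrt((-84)**2 + 45**2) = 5719 - 39844/sqrt(7056 + 2025) = 5719 - 39844*sqrt(1009)/3027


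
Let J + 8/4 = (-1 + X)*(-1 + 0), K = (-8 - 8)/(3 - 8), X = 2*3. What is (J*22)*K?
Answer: -2464/5 ≈ -492.80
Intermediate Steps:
X = 6
K = 16/5 (K = -16/(-5) = -16*(-⅕) = 16/5 ≈ 3.2000)
J = -7 (J = -2 + (-1 + 6)*(-1 + 0) = -2 + 5*(-1) = -2 - 5 = -7)
(J*22)*K = -7*22*(16/5) = -154*16/5 = -2464/5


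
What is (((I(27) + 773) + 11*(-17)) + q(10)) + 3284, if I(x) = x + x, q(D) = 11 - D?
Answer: 3925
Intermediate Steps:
I(x) = 2*x
(((I(27) + 773) + 11*(-17)) + q(10)) + 3284 = (((2*27 + 773) + 11*(-17)) + (11 - 1*10)) + 3284 = (((54 + 773) - 187) + (11 - 10)) + 3284 = ((827 - 187) + 1) + 3284 = (640 + 1) + 3284 = 641 + 3284 = 3925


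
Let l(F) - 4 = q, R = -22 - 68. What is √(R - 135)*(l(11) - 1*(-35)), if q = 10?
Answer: 735*I ≈ 735.0*I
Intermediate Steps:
R = -90
l(F) = 14 (l(F) = 4 + 10 = 14)
√(R - 135)*(l(11) - 1*(-35)) = √(-90 - 135)*(14 - 1*(-35)) = √(-225)*(14 + 35) = (15*I)*49 = 735*I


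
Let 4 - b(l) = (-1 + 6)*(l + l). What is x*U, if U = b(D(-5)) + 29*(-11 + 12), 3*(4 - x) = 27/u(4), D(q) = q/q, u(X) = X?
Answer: 161/4 ≈ 40.250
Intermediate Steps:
D(q) = 1
b(l) = 4 - 10*l (b(l) = 4 - (-1 + 6)*(l + l) = 4 - 5*2*l = 4 - 10*l)
x = 7/4 (x = 4 - 9/4 = 7/4 ≈ 1.7500)
U = 23 (U = (4 - 10*1) + 29*(-11 + 12) = (4 - 10) + 29*1 = -6 + 29 = 23)
x*U = (7/4)*23 = 161/4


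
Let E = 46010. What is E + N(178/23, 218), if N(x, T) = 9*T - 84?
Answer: 47888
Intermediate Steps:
N(x, T) = -84 + 9*T
E + N(178/23, 218) = 46010 + (-84 + 9*218) = 46010 + (-84 + 1962) = 46010 + 1878 = 47888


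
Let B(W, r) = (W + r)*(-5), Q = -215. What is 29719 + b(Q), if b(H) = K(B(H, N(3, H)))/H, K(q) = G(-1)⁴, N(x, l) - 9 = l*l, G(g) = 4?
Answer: 6389329/215 ≈ 29718.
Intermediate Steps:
N(x, l) = 9 + l² (N(x, l) = 9 + l*l = 9 + l²)
B(W, r) = -5*W - 5*r
K(q) = 256 (K(q) = 4⁴ = 256)
b(H) = 256/H
29719 + b(Q) = 29719 + 256/(-215) = 29719 + 256*(-1/215) = 29719 - 256/215 = 6389329/215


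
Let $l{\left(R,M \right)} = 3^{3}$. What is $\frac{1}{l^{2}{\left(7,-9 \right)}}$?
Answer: $\frac{1}{729} \approx 0.0013717$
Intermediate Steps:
$l{\left(R,M \right)} = 27$
$\frac{1}{l^{2}{\left(7,-9 \right)}} = \frac{1}{27^{2}} = \frac{1}{729}$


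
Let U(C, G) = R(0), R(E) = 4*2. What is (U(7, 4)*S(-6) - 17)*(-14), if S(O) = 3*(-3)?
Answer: 1246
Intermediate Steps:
R(E) = 8
U(C, G) = 8
S(O) = -9
(U(7, 4)*S(-6) - 17)*(-14) = (8*(-9) - 17)*(-14) = (-72 - 17)*(-14) = -89*(-14) = 1246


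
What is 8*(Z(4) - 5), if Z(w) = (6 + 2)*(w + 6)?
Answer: 600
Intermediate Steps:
Z(w) = 48 + 8*w (Z(w) = 8*(6 + w) = 48 + 8*w)
8*(Z(4) - 5) = 8*((48 + 8*4) - 5) = 8*((48 + 32) - 5) = 8*(80 - 5) = 8*75 = 600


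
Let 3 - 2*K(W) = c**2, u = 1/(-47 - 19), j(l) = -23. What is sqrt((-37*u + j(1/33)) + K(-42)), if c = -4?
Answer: I*sqrt(31515)/33 ≈ 5.3795*I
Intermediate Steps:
u = -1/66 (u = 1/(-66) = -1/66 ≈ -0.015152)
K(W) = -13/2 (K(W) = 3/2 - 1/2*(-4)**2 = 3/2 - 1/2*16 = 3/2 - 8 = -13/2)
sqrt((-37*u + j(1/33)) + K(-42)) = sqrt((-37*(-1/66) - 23) - 13/2) = sqrt((37/66 - 23) - 13/2) = sqrt(-1481/66 - 13/2) = sqrt(-955/33) = I*sqrt(31515)/33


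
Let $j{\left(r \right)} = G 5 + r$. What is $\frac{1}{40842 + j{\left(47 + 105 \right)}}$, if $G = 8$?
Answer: $\frac{1}{41034} \approx 2.437 \cdot 10^{-5}$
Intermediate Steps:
$j{\left(r \right)} = 40 + r$ ($j{\left(r \right)} = 8 \cdot 5 + r = 40 + r$)
$\frac{1}{40842 + j{\left(47 + 105 \right)}} = \frac{1}{40842 + \left(40 + \left(47 + 105\right)\right)} = \frac{1}{40842 + \left(40 + 152\right)} = \frac{1}{40842 + 192} = \frac{1}{41034}$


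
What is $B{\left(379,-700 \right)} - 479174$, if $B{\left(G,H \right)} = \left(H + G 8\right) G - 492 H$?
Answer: $749054$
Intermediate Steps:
$B{\left(G,H \right)} = - 492 H + G \left(H + 8 G\right)$ ($B{\left(G,H \right)} = \left(H + 8 G\right) G - 492 H = G \left(H + 8 G\right) - 492 H = - 492 H + G \left(H + 8 G\right)$)
$B{\left(379,-700 \right)} - 479174 = \left(\left(-492\right) \left(-700\right) + 8 \cdot 379^{2} + 379 \left(-700\right)\right) - 479174 = \left(344400 + 8 \cdot 143641 - 265300\right) - 479174 = \left(344400 + 1149128 - 265300\right) - 479174 = 1228228 - 479174 = 749054$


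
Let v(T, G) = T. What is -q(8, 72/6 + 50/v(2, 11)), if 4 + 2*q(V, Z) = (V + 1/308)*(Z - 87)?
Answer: 62241/308 ≈ 202.08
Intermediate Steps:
q(V, Z) = -2 + (-87 + Z)*(1/308 + V)/2 (q(V, Z) = -2 + ((V + 1/308)*(Z - 87))/2 = -2 + ((V + 1/308)*(-87 + Z))/2 = -2 + ((1/308 + V)*(-87 + Z))/2 = -2 + ((-87 + Z)*(1/308 + V))/2 = -2 + (-87 + Z)*(1/308 + V)/2)
-q(8, 72/6 + 50/v(2, 11)) = -(-1319/616 - 87/2*8 + (72/6 + 50/2)/616 + (½)*8*(72/6 + 50/2)) = -(-1319/616 - 348 + (72*(⅙) + 50*(½))/616 + (½)*8*(72*(⅙) + 50*(½))) = -(-1319/616 - 348 + (12 + 25)/616 + (½)*8*(12 + 25)) = -(-1319/616 - 348 + (1/616)*37 + (½)*8*37) = -(-1319/616 - 348 + 37/616 + 148) = -1*(-62241/308) = 62241/308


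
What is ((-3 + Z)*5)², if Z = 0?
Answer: 225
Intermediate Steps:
((-3 + Z)*5)² = ((-3 + 0)*5)² = (-3*5)² = (-15)² = 225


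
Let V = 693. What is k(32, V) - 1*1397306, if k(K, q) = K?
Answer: -1397274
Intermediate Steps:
k(32, V) - 1*1397306 = 32 - 1*1397306 = 32 - 1397306 = -1397274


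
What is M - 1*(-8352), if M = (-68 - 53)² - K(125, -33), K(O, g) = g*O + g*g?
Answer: 26029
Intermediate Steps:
K(O, g) = g² + O*g (K(O, g) = O*g + g² = g² + O*g)
M = 17677 (M = (-68 - 53)² - (-33)*(125 - 33) = (-121)² - (-33)*92 = 14641 - 1*(-3036) = 14641 + 3036 = 17677)
M - 1*(-8352) = 17677 - 1*(-8352) = 17677 + 8352 = 26029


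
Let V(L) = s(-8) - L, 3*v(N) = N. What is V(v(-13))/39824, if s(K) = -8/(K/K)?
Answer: -11/119472 ≈ -9.2072e-5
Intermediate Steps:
v(N) = N/3
s(K) = -8 (s(K) = -8/1 = -8*1 = -8)
V(L) = -8 - L
V(v(-13))/39824 = (-8 - (-13)/3)/39824 = (-8 - 1*(-13/3))*(1/39824) = (-8 + 13/3)*(1/39824) = -11/3*1/39824 = -11/119472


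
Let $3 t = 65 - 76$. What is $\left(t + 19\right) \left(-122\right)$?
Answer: $- \frac{5612}{3} \approx -1870.7$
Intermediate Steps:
$t = - \frac{11}{3}$ ($t = \frac{65 - 76}{3} = \frac{1}{3} \left(-11\right) = - \frac{11}{3} \approx -3.6667$)
$\left(t + 19\right) \left(-122\right) = \left(- \frac{11}{3} + 19\right) \left(-122\right) = \frac{46}{3} \left(-122\right) = - \frac{5612}{3}$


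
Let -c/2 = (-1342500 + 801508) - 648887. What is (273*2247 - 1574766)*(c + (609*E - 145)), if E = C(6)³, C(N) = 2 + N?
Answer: -2587357207035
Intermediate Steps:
c = 2379758 (c = -2*((-1342500 + 801508) - 648887) = -2*(-540992 - 648887) = -2*(-1189879) = 2379758)
E = 512 (E = (2 + 6)³ = 8³ = 512)
(273*2247 - 1574766)*(c + (609*E - 145)) = (273*2247 - 1574766)*(2379758 + (609*512 - 145)) = (613431 - 1574766)*(2379758 + (311808 - 145)) = -961335*(2379758 + 311663) = -961335*2691421 = -2587357207035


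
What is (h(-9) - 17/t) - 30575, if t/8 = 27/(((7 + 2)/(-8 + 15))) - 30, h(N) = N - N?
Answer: -2201383/72 ≈ -30575.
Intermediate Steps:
h(N) = 0
t = -72 (t = 8*(27/(((7 + 2)/(-8 + 15))) - 30) = 8*(27/((9/7)) - 30) = 8*(27/((9*(1/7))) - 30) = 8*(27/(9/7) - 30) = 8*(27*(7/9) - 30) = 8*(21 - 30) = 8*(-9) = -72)
(h(-9) - 17/t) - 30575 = (0 - 17/(-72)) - 30575 = (0 - 17*(-1/72)) - 30575 = (0 + 17/72) - 30575 = 17/72 - 30575 = -2201383/72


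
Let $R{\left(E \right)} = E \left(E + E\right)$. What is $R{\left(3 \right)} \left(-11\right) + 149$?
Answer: $-49$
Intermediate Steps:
$R{\left(E \right)} = 2 E^{2}$ ($R{\left(E \right)} = E 2 E = 2 E^{2}$)
$R{\left(3 \right)} \left(-11\right) + 149 = 2 \cdot 3^{2} \left(-11\right) + 149 = 2 \cdot 9 \left(-11\right) + 149 = 18 \left(-11\right) + 149 = -198 + 149 = -49$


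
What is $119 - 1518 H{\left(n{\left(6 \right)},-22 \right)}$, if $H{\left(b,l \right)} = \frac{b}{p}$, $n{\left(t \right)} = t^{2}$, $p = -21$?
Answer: $\frac{19049}{7} \approx 2721.3$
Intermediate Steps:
$H{\left(b,l \right)} = - \frac{b}{21}$ ($H{\left(b,l \right)} = \frac{b}{-21} = b \left(- \frac{1}{21}\right) = - \frac{b}{21}$)
$119 - 1518 H{\left(n{\left(6 \right)},-22 \right)} = 119 - 1518 \left(- \frac{6^{2}}{21}\right) = 119 - 1518 \left(\left(- \frac{1}{21}\right) 36\right) = 119 - - \frac{18216}{7} = 119 + \frac{18216}{7} = \frac{19049}{7}$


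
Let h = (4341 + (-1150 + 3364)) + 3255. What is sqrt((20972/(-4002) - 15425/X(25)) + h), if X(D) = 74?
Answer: sqrt(210407904924774)/148074 ≈ 97.961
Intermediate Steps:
h = 9810 (h = (4341 + 2214) + 3255 = 6555 + 3255 = 9810)
sqrt((20972/(-4002) - 15425/X(25)) + h) = sqrt((20972/(-4002) - 15425/74) + 9810) = sqrt((20972*(-1/4002) - 15425*1/74) + 9810) = sqrt((-10486/2001 - 15425/74) + 9810) = sqrt(-31641389/148074 + 9810) = sqrt(1420964551/148074) = sqrt(210407904924774)/148074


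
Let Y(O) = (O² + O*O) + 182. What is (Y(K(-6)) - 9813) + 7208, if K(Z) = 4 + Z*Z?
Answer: 777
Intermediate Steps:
K(Z) = 4 + Z²
Y(O) = 182 + 2*O² (Y(O) = (O² + O²) + 182 = 2*O² + 182 = 182 + 2*O²)
(Y(K(-6)) - 9813) + 7208 = ((182 + 2*(4 + (-6)²)²) - 9813) + 7208 = ((182 + 2*(4 + 36)²) - 9813) + 7208 = ((182 + 2*40²) - 9813) + 7208 = ((182 + 2*1600) - 9813) + 7208 = ((182 + 3200) - 9813) + 7208 = (3382 - 9813) + 7208 = -6431 + 7208 = 777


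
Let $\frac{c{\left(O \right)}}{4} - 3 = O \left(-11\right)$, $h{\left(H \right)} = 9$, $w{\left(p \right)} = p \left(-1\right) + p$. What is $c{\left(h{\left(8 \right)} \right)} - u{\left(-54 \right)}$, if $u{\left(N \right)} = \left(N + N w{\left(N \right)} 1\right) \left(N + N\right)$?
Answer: $-6216$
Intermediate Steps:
$w{\left(p \right)} = 0$ ($w{\left(p \right)} = - p + p = 0$)
$c{\left(O \right)} = 12 - 44 O$ ($c{\left(O \right)} = 12 + 4 O \left(-11\right) = 12 + 4 \left(- 11 O\right) = 12 - 44 O$)
$u{\left(N \right)} = 2 N^{2}$ ($u{\left(N \right)} = \left(N + N 0 \cdot 1\right) \left(N + N\right) = \left(N + 0 \cdot 1\right) 2 N = \left(N + 0\right) 2 N = N 2 N = 2 N^{2}$)
$c{\left(h{\left(8 \right)} \right)} - u{\left(-54 \right)} = \left(12 - 396\right) - 2 \left(-54\right)^{2} = \left(12 - 396\right) - 2 \cdot 2916 = -384 - 5832 = -6216$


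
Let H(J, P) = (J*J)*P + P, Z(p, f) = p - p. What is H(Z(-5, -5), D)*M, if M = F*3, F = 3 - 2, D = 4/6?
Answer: 2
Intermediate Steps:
D = ⅔ (D = 4*(⅙) = ⅔ ≈ 0.66667)
Z(p, f) = 0
H(J, P) = P + P*J² (H(J, P) = J²*P + P = P*J² + P = P + P*J²)
F = 1
M = 3 (M = 1*3 = 3)
H(Z(-5, -5), D)*M = (2*(1 + 0²)/3)*3 = (2*(1 + 0)/3)*3 = ((⅔)*1)*3 = (⅔)*3 = 2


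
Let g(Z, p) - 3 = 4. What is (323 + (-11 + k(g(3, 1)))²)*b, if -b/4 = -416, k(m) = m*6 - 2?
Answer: 1936896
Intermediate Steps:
g(Z, p) = 7 (g(Z, p) = 3 + 4 = 7)
k(m) = -2 + 6*m (k(m) = 6*m - 2 = -2 + 6*m)
b = 1664 (b = -4*(-416) = 1664)
(323 + (-11 + k(g(3, 1)))²)*b = (323 + (-11 + (-2 + 6*7))²)*1664 = (323 + (-11 + (-2 + 42))²)*1664 = (323 + (-11 + 40)²)*1664 = (323 + 29²)*1664 = (323 + 841)*1664 = 1164*1664 = 1936896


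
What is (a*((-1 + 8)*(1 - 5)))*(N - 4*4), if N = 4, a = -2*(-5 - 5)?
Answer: 6720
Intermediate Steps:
a = 20 (a = -2*(-10) = 20)
(a*((-1 + 8)*(1 - 5)))*(N - 4*4) = (20*((-1 + 8)*(1 - 5)))*(4 - 4*4) = (20*(7*(-4)))*(4 - 16) = (20*(-28))*(-12) = -560*(-12) = 6720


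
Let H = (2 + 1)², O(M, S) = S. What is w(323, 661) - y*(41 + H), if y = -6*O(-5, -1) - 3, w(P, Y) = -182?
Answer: -332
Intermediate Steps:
H = 9 (H = 3² = 9)
y = 3 (y = -6*(-1) - 3 = 6 - 3 = 3)
w(323, 661) - y*(41 + H) = -182 - 3*(41 + 9) = -182 - 3*50 = -182 - 1*150 = -182 - 150 = -332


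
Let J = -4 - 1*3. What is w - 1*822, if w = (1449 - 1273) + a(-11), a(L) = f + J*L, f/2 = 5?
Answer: -559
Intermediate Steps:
J = -7 (J = -4 - 3 = -7)
f = 10 (f = 2*5 = 10)
a(L) = 10 - 7*L
w = 263 (w = (1449 - 1273) + (10 - 7*(-11)) = 176 + (10 + 77) = 176 + 87 = 263)
w - 1*822 = 263 - 1*822 = 263 - 822 = -559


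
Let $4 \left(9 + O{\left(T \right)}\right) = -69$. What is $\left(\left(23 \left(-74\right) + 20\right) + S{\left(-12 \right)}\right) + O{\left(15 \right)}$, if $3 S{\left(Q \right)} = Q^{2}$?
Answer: $- \frac{6641}{4} \approx -1660.3$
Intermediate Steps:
$O{\left(T \right)} = - \frac{105}{4}$ ($O{\left(T \right)} = -9 + \frac{1}{4} \left(-69\right) = -9 - \frac{69}{4} = - \frac{105}{4}$)
$S{\left(Q \right)} = \frac{Q^{2}}{3}$
$\left(\left(23 \left(-74\right) + 20\right) + S{\left(-12 \right)}\right) + O{\left(15 \right)} = \left(\left(23 \left(-74\right) + 20\right) + \frac{\left(-12\right)^{2}}{3}\right) - \frac{105}{4} = \left(\left(-1702 + 20\right) + \frac{1}{3} \cdot 144\right) - \frac{105}{4} = \left(-1682 + 48\right) - \frac{105}{4} = -1634 - \frac{105}{4} = - \frac{6641}{4}$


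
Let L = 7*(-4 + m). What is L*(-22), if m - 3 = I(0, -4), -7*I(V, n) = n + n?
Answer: -22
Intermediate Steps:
I(V, n) = -2*n/7 (I(V, n) = -(n + n)/7 = -2*n/7)
m = 29/7 (m = 3 - 2/7*(-4) = 3 + 8/7 = 29/7 ≈ 4.1429)
L = 1 (L = 7*(-4 + 29/7) = 7*(1/7) = 1)
L*(-22) = 1*(-22) = -22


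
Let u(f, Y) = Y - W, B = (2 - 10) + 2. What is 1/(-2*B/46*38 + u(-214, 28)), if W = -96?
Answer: 23/3080 ≈ 0.0074675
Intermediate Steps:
B = -6 (B = -8 + 2 = -6)
u(f, Y) = 96 + Y (u(f, Y) = Y - 1*(-96) = Y + 96 = 96 + Y)
1/(-2*B/46*38 + u(-214, 28)) = 1/(-(-12)/46*38 + (96 + 28)) = 1/(-(-12)/46*38 + 124) = 1/(-2*(-3/23)*38 + 124) = 1/((6/23)*38 + 124) = 1/(228/23 + 124) = 1/(3080/23) = 23/3080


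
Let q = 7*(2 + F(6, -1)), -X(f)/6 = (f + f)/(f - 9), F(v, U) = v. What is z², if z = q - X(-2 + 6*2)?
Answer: 30976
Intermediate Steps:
X(f) = -12*f/(-9 + f) (X(f) = -6*(f + f)/(f - 9) = -6*2*f/(-9 + f) = -12*f/(-9 + f))
q = 56 (q = 7*(2 + 6) = 7*8 = 56)
z = 176 (z = 56 - (-12)*(-2 + 6*2)/(-9 + (-2 + 6*2)) = 56 - (-12)*(-2 + 12)/(-9 + (-2 + 12)) = 56 - (-12)*10/(-9 + 10) = 56 - (-12)*10/1 = 56 - (-12)*10 = 56 - 1*(-120) = 56 + 120 = 176)
z² = 176² = 30976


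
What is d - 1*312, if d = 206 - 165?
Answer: -271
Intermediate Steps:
d = 41
d - 1*312 = 41 - 1*312 = 41 - 312 = -271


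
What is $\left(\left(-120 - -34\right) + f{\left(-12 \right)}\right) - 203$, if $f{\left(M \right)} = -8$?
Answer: $-297$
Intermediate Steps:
$\left(\left(-120 - -34\right) + f{\left(-12 \right)}\right) - 203 = \left(\left(-120 - -34\right) - 8\right) - 203 = \left(\left(-120 + 34\right) - 8\right) - 203 = \left(-86 - 8\right) - 203 = -94 - 203 = -297$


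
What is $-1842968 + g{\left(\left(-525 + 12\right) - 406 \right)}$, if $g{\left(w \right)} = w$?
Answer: $-1843887$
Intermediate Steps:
$-1842968 + g{\left(\left(-525 + 12\right) - 406 \right)} = -1842968 + \left(\left(-525 + 12\right) - 406\right) = -1842968 - 919 = -1843887$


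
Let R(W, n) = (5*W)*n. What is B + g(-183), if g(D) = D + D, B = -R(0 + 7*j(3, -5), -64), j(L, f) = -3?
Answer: -7086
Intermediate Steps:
R(W, n) = 5*W*n
B = -6720 (B = -5*(0 + 7*(-3))*(-64) = -5*(0 - 21)*(-64) = -5*(-21)*(-64) = -1*6720 = -6720)
g(D) = 2*D
B + g(-183) = -6720 + 2*(-183) = -6720 - 366 = -7086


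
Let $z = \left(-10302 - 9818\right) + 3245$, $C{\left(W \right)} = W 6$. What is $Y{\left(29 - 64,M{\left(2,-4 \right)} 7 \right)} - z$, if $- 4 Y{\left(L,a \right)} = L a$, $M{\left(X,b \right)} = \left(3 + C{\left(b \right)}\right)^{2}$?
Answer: $\frac{175545}{4} \approx 43886.0$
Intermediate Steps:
$C{\left(W \right)} = 6 W$
$M{\left(X,b \right)} = \left(3 + 6 b\right)^{2}$
$z = -16875$ ($z = -20120 + 3245 = -16875$)
$Y{\left(L,a \right)} = - \frac{L a}{4}$
$Y{\left(29 - 64,M{\left(2,-4 \right)} 7 \right)} - z = - \frac{\left(29 - 64\right) 9 \left(1 + 2 \left(-4\right)\right)^{2} \cdot 7}{4} - -16875 = \left(- \frac{1}{4}\right) \left(-35\right) 9 \left(1 - 8\right)^{2} \cdot 7 + 16875 = \left(- \frac{1}{4}\right) \left(-35\right) 9 \left(-7\right)^{2} \cdot 7 + 16875 = \left(- \frac{1}{4}\right) \left(-35\right) 9 \cdot 49 \cdot 7 + 16875 = \left(- \frac{1}{4}\right) \left(-35\right) 441 \cdot 7 + 16875 = \left(- \frac{1}{4}\right) \left(-35\right) 3087 + 16875 = \frac{108045}{4} + 16875 = \frac{175545}{4}$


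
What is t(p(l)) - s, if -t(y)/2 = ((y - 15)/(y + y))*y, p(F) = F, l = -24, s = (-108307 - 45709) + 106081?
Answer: 47974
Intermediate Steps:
s = -47935 (s = -154016 + 106081 = -47935)
t(y) = 15 - y (t(y) = -2*(y - 15)/(y + y)*y = -2*(-15 + y)/((2*y))*y = -2*(-15 + y)*(1/(2*y))*y = -2*(-15 + y)/(2*y)*y = -2*(-15/2 + y/2) = 15 - y)
t(p(l)) - s = (15 - 1*(-24)) - 1*(-47935) = (15 + 24) + 47935 = 39 + 47935 = 47974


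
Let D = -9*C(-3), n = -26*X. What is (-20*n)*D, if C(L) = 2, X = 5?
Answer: -46800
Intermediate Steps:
n = -130 (n = -26*5 = -130)
D = -18 (D = -9*2 = -18)
(-20*n)*D = -20*(-130)*(-18) = 2600*(-18) = -46800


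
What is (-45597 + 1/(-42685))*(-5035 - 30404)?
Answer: 68975207298294/42685 ≈ 1.6159e+9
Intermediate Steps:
(-45597 + 1/(-42685))*(-5035 - 30404) = (-45597 - 1/42685)*(-35439) = -1946307946/42685*(-35439) = 68975207298294/42685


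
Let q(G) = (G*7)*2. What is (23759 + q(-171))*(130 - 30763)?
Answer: -654474045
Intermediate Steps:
q(G) = 14*G (q(G) = (7*G)*2 = 14*G)
(23759 + q(-171))*(130 - 30763) = (23759 + 14*(-171))*(130 - 30763) = (23759 - 2394)*(-30633) = 21365*(-30633) = -654474045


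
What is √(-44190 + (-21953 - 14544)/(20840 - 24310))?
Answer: I*√531960726410/3470 ≈ 210.19*I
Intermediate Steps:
√(-44190 + (-21953 - 14544)/(20840 - 24310)) = √(-44190 - 36497/(-3470)) = √(-44190 - 36497*(-1/3470)) = √(-44190 + 36497/3470) = √(-153302803/3470) = I*√531960726410/3470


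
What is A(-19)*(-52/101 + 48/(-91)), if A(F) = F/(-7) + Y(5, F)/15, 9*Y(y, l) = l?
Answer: -4659712/1737099 ≈ -2.6825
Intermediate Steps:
Y(y, l) = l/9
A(F) = -128*F/945 (A(F) = F/(-7) + (F/9)/15 = F*(-1/7) + (F/9)*(1/15) = -F/7 + F/135 = -128*F/945)
A(-19)*(-52/101 + 48/(-91)) = (-128/945*(-19))*(-52/101 + 48/(-91)) = 2432*(-52*1/101 + 48*(-1/91))/945 = 2432*(-52/101 - 48/91)/945 = (2432/945)*(-9580/9191) = -4659712/1737099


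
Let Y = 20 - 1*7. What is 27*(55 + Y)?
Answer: 1836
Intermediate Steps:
Y = 13 (Y = 20 - 7 = 13)
27*(55 + Y) = 27*(55 + 13) = 27*68 = 1836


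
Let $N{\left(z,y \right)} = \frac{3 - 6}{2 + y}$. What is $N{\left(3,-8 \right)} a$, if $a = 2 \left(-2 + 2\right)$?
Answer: $0$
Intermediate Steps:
$N{\left(z,y \right)} = - \frac{3}{2 + y}$
$a = 0$ ($a = 2 \cdot 0 = 0$)
$N{\left(3,-8 \right)} a = - \frac{3}{2 - 8} \cdot 0 = - \frac{3}{-6} \cdot 0 = \left(-3\right) \left(- \frac{1}{6}\right) 0 = \frac{1}{2} \cdot 0 = 0$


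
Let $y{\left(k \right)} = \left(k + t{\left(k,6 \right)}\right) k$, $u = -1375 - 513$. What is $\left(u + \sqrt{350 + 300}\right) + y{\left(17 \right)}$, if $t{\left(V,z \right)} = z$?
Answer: $-1497 + 5 \sqrt{26} \approx -1471.5$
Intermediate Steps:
$u = -1888$ ($u = -1375 - 513 = -1888$)
$y{\left(k \right)} = k \left(6 + k\right)$ ($y{\left(k \right)} = \left(k + 6\right) k = \left(6 + k\right) k = k \left(6 + k\right)$)
$\left(u + \sqrt{350 + 300}\right) + y{\left(17 \right)} = \left(-1888 + \sqrt{350 + 300}\right) + 17 \left(6 + 17\right) = \left(-1888 + \sqrt{650}\right) + 17 \cdot 23 = \left(-1888 + 5 \sqrt{26}\right) + 391 = -1497 + 5 \sqrt{26}$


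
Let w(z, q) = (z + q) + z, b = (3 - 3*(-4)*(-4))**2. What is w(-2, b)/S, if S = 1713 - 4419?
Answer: -2021/2706 ≈ -0.74686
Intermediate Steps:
S = -2706
b = 2025 (b = (3 + 12*(-4))**2 = (3 - 48)**2 = (-45)**2 = 2025)
w(z, q) = q + 2*z (w(z, q) = (q + z) + z = q + 2*z)
w(-2, b)/S = (2025 + 2*(-2))/(-2706) = (2025 - 4)*(-1/2706) = 2021*(-1/2706) = -2021/2706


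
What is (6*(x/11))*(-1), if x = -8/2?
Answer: 24/11 ≈ 2.1818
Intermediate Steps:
x = -4 (x = -8*1/2 = -4)
(6*(x/11))*(-1) = (6*(-4/11))*(-1) = -24/11*(-1) = 24/11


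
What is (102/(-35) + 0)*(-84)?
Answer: 1224/5 ≈ 244.80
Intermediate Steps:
(102/(-35) + 0)*(-84) = (102*(-1/35) + 0)*(-84) = (-102/35 + 0)*(-84) = -102/35*(-84) = 1224/5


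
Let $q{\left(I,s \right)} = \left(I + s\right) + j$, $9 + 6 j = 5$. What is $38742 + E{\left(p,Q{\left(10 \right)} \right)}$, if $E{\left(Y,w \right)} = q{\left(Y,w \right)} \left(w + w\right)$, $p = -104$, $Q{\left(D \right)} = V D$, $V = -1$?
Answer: $\frac{123106}{3} \approx 41035.0$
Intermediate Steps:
$j = - \frac{2}{3}$ ($j = - \frac{3}{2} + \frac{1}{6} \cdot 5 = - \frac{3}{2} + \frac{5}{6} = - \frac{2}{3} \approx -0.66667$)
$q{\left(I,s \right)} = - \frac{2}{3} + I + s$ ($q{\left(I,s \right)} = \left(I + s\right) - \frac{2}{3} = - \frac{2}{3} + I + s$)
$Q{\left(D \right)} = - D$
$E{\left(Y,w \right)} = 2 w \left(- \frac{2}{3} + Y + w\right)$ ($E{\left(Y,w \right)} = \left(- \frac{2}{3} + Y + w\right) \left(w + w\right) = \left(- \frac{2}{3} + Y + w\right) 2 w = 2 w \left(- \frac{2}{3} + Y + w\right)$)
$38742 + E{\left(p,Q{\left(10 \right)} \right)} = 38742 + \frac{2 \left(\left(-1\right) 10\right) \left(-2 + 3 \left(-104\right) + 3 \left(\left(-1\right) 10\right)\right)}{3} = 38742 + \frac{2}{3} \left(-10\right) \left(-2 - 312 + 3 \left(-10\right)\right) = 38742 + \frac{2}{3} \left(-10\right) \left(-2 - 312 - 30\right) = 38742 + \frac{2}{3} \left(-10\right) \left(-344\right) = 38742 + \frac{6880}{3} = \frac{123106}{3}$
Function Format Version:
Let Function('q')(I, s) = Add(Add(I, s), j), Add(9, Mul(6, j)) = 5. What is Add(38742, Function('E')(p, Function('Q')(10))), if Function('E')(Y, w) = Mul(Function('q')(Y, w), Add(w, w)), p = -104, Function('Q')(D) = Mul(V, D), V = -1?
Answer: Rational(123106, 3) ≈ 41035.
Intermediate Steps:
j = Rational(-2, 3) (j = Add(Rational(-3, 2), Mul(Rational(1, 6), 5)) = Add(Rational(-3, 2), Rational(5, 6)) = Rational(-2, 3) ≈ -0.66667)
Function('q')(I, s) = Add(Rational(-2, 3), I, s) (Function('q')(I, s) = Add(Add(I, s), Rational(-2, 3)) = Add(Rational(-2, 3), I, s))
Function('Q')(D) = Mul(-1, D)
Function('E')(Y, w) = Mul(2, w, Add(Rational(-2, 3), Y, w)) (Function('E')(Y, w) = Mul(Add(Rational(-2, 3), Y, w), Add(w, w)) = Mul(Add(Rational(-2, 3), Y, w), Mul(2, w)) = Mul(2, w, Add(Rational(-2, 3), Y, w)))
Add(38742, Function('E')(p, Function('Q')(10))) = Add(38742, Mul(Rational(2, 3), Mul(-1, 10), Add(-2, Mul(3, -104), Mul(3, Mul(-1, 10))))) = Add(38742, Mul(Rational(2, 3), -10, Add(-2, -312, Mul(3, -10)))) = Add(38742, Mul(Rational(2, 3), -10, Add(-2, -312, -30))) = Add(38742, Mul(Rational(2, 3), -10, -344)) = Add(38742, Rational(6880, 3)) = Rational(123106, 3)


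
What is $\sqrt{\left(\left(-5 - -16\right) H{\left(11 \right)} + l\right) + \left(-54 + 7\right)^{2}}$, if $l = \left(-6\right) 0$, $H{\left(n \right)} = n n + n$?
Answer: $\sqrt{3661} \approx 60.506$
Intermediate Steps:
$H{\left(n \right)} = n + n^{2}$ ($H{\left(n \right)} = n^{2} + n = n + n^{2}$)
$l = 0$
$\sqrt{\left(\left(-5 - -16\right) H{\left(11 \right)} + l\right) + \left(-54 + 7\right)^{2}} = \sqrt{\left(\left(-5 - -16\right) 11 \left(1 + 11\right) + 0\right) + \left(-54 + 7\right)^{2}} = \sqrt{\left(\left(-5 + 16\right) 11 \cdot 12 + 0\right) + \left(-47\right)^{2}} = \sqrt{\left(11 \cdot 132 + 0\right) + 2209} = \sqrt{\left(1452 + 0\right) + 2209} = \sqrt{1452 + 2209} = \sqrt{3661}$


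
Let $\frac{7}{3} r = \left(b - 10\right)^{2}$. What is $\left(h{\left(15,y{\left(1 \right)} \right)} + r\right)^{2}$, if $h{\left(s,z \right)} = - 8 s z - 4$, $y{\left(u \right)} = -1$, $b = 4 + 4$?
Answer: $\frac{678976}{49} \approx 13857.0$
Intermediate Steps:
$b = 8$
$h{\left(s,z \right)} = -4 - 8 s z$ ($h{\left(s,z \right)} = - 8 s z - 4 = -4 - 8 s z$)
$r = \frac{12}{7}$ ($r = \frac{3 \left(8 - 10\right)^{2}}{7} = \frac{3 \left(-2\right)^{2}}{7} = \frac{3}{7} \cdot 4 = \frac{12}{7} \approx 1.7143$)
$\left(h{\left(15,y{\left(1 \right)} \right)} + r\right)^{2} = \left(\left(-4 - 120 \left(-1\right)\right) + \frac{12}{7}\right)^{2} = \left(\left(-4 + 120\right) + \frac{12}{7}\right)^{2} = \left(116 + \frac{12}{7}\right)^{2} = \left(\frac{824}{7}\right)^{2} = \frac{678976}{49}$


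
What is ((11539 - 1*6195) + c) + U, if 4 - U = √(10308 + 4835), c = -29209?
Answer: -23861 - √15143 ≈ -23984.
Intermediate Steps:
U = 4 - √15143 (U = 4 - √(10308 + 4835) = 4 - √15143 ≈ -119.06)
((11539 - 1*6195) + c) + U = ((11539 - 1*6195) - 29209) + (4 - √15143) = ((11539 - 6195) - 29209) + (4 - √15143) = (5344 - 29209) + (4 - √15143) = -23865 + (4 - √15143) = -23861 - √15143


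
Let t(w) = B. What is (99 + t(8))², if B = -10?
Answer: 7921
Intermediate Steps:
t(w) = -10
(99 + t(8))² = (99 - 10)² = 89² = 7921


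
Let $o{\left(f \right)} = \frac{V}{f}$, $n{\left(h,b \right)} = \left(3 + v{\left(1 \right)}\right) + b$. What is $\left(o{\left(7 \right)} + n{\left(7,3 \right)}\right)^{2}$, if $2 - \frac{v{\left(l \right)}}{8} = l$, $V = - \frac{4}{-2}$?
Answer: $\frac{10000}{49} \approx 204.08$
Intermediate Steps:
$V = 2$ ($V = \left(-4\right) \left(- \frac{1}{2}\right) = 2$)
$v{\left(l \right)} = 16 - 8 l$
$n{\left(h,b \right)} = 11 + b$ ($n{\left(h,b \right)} = \left(3 + \left(16 - 8\right)\right) + b = \left(3 + 8\right) + b = 11 + b$)
$o{\left(f \right)} = \frac{2}{f}$
$\left(o{\left(7 \right)} + n{\left(7,3 \right)}\right)^{2} = \left(\frac{2}{7} + \left(11 + 3\right)\right)^{2} = \left(2 \cdot \frac{1}{7} + 14\right)^{2} = \left(\frac{2}{7} + 14\right)^{2} = \left(\frac{100}{7}\right)^{2} = \frac{10000}{49}$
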